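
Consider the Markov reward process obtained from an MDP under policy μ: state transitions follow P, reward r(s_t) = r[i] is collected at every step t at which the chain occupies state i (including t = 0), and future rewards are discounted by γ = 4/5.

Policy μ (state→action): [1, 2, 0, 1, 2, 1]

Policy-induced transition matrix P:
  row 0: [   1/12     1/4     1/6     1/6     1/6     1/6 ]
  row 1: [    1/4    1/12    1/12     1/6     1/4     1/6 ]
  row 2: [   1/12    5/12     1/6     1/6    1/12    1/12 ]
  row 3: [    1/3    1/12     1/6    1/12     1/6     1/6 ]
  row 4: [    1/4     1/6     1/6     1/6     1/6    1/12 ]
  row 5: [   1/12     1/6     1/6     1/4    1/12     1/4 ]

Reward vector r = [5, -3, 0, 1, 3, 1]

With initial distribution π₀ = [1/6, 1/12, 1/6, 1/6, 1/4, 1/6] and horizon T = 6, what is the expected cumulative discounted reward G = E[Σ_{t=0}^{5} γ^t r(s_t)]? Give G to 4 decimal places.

t=0: π = [0.1667, 0.0833, 0.1667, 0.1667, 0.2500, 0.1667], E[r] = 1.6667, γ^t·E[r] = 1.666667, running G = 1.666667
t=1: π = [0.1806, 0.2014, 0.1597, 0.1667, 0.1458, 0.1458], E[r] = 1.0486, γ^t·E[r] = 0.838889, running G = 2.505556
t=2: π = [0.1829, 0.1910, 0.1499, 0.1649, 0.1580, 0.1534], E[r] = 1.1337, γ^t·E[r] = 0.725556, running G = 3.231111
t=3: π = [0.1827, 0.1897, 0.1508, 0.1657, 0.1573, 0.1538], E[r] = 1.1359, γ^t·E[r] = 0.581580, running G = 3.812691
t=4: π = [0.1826, 0.1900, 0.1509, 0.1657, 0.1571, 0.1538], E[r] = 1.1339, γ^t·E[r] = 0.464435, running G = 4.277126
t=5: π = [0.1826, 0.1900, 0.1508, 0.1657, 0.1571, 0.1538], E[r] = 1.1339, γ^t·E[r] = 0.371562, running G = 4.648688

G = 4.6487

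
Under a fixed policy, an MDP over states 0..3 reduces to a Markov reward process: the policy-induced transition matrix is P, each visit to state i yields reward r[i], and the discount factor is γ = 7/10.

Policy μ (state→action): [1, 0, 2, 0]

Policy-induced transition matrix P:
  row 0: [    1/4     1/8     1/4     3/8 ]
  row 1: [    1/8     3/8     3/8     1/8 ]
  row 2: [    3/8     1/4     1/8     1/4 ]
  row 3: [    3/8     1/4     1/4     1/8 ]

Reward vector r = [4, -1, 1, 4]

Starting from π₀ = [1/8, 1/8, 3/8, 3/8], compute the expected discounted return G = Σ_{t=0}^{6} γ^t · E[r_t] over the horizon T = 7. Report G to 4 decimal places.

t=0: π = [0.1250, 0.1250, 0.3750, 0.3750], E[r] = 2.2500, γ^t·E[r] = 2.250000, running G = 2.250000
t=1: π = [0.3281, 0.2500, 0.2188, 0.2031], E[r] = 2.0938, γ^t·E[r] = 1.465625, running G = 3.715625
t=2: π = [0.2715, 0.2402, 0.2539, 0.2344], E[r] = 2.0371, γ^t·E[r] = 0.998184, running G = 4.713809
t=3: π = [0.2810, 0.2461, 0.2483, 0.2246], E[r] = 2.0247, γ^t·E[r] = 0.694458, running G = 5.408266
t=4: π = [0.2784, 0.2456, 0.2497, 0.2263], E[r] = 2.0226, γ^t·E[r] = 0.485637, running G = 5.893903
t=5: π = [0.2788, 0.2459, 0.2495, 0.2258], E[r] = 2.0220, γ^t·E[r] = 0.339834, running G = 6.233737
t=6: π = [0.2787, 0.2459, 0.2496, 0.2259], E[r] = 2.0219, γ^t·E[r] = 0.237874, running G = 6.471611

G = 6.4716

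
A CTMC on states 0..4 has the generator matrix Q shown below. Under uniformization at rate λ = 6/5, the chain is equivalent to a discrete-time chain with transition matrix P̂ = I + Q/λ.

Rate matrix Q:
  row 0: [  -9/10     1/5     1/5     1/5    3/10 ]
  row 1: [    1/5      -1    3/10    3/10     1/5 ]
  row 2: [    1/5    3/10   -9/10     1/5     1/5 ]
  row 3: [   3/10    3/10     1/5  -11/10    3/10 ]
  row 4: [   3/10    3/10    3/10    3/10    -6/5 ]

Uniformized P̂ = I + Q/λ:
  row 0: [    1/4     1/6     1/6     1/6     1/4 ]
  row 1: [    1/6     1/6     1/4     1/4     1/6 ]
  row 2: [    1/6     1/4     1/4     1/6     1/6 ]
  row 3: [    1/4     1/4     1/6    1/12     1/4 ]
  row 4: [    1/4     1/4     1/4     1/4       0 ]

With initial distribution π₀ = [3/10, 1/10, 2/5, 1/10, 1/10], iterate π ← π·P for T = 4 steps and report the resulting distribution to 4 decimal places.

π = [0.2141, 0.2143, 0.2169, 0.1836, 0.1711]

t=0: π = [0.3000, 0.1000, 0.4000, 0.1000, 0.1000]
t=1: π = [0.2083, 0.2167, 0.2167, 0.1750, 0.1833]
t=2: π = [0.2139, 0.2146, 0.2181, 0.1854, 0.1681]
t=3: π = [0.2139, 0.2143, 0.2167, 0.1831, 0.1719]
t=4: π = [0.2141, 0.2143, 0.2169, 0.1836, 0.1711]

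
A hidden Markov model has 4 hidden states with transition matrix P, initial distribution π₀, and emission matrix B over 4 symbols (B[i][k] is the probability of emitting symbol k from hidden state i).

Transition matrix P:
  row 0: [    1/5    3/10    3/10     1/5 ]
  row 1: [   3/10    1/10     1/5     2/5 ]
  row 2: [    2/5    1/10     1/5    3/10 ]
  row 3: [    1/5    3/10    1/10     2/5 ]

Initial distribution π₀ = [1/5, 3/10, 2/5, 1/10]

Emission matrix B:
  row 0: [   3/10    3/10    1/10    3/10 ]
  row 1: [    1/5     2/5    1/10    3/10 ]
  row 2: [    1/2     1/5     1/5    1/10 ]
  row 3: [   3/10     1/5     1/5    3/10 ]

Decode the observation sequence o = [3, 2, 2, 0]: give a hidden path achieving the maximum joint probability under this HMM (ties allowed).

t=0: δ = [6.000e-02, 9.000e-02, 4.000e-02, 3.000e-02]  (obs o_0=3)
t=1: δ = [2.700e-03, 1.800e-03, 3.600e-03, 7.200e-03]  ψ = [1, 0, 0, 1]  (obs o_1=2)
t=2: δ = [1.440e-04, 2.160e-04, 1.620e-04, 5.760e-04]  ψ = [2, 3, 0, 3]  (obs o_2=2)
t=3: δ = [3.456e-05, 3.456e-05, 2.880e-05, 6.912e-05]  ψ = [3, 3, 3, 3]  (obs o_3=0)
backtrack: best end state = 3; path = [1, 3, 3, 3]

path = [1, 3, 3, 3]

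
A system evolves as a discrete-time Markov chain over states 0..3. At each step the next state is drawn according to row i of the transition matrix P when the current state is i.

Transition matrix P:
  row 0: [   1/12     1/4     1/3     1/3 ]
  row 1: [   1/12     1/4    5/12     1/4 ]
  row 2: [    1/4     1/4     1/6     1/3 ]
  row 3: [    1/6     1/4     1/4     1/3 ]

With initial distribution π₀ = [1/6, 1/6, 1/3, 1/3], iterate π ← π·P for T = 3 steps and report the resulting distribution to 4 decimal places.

t=0: π = [0.1667, 0.1667, 0.3333, 0.3333]
t=1: π = [0.1667, 0.2500, 0.2639, 0.3194]
t=2: π = [0.1539, 0.2500, 0.2836, 0.3125]
t=3: π = [0.1566, 0.2500, 0.2809, 0.3125]

π = [0.1566, 0.2500, 0.2809, 0.3125]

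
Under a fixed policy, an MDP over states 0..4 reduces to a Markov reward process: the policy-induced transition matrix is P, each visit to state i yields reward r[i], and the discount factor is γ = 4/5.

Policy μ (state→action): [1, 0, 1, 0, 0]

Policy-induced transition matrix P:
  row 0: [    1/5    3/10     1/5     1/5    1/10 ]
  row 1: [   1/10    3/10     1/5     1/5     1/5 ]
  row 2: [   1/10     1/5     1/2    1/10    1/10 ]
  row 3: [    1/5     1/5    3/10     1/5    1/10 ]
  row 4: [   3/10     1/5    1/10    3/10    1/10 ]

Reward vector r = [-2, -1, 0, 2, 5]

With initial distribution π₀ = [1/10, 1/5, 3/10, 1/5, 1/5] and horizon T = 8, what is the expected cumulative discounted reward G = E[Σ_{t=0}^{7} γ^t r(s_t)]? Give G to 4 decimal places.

t=0: π = [0.1000, 0.2000, 0.3000, 0.2000, 0.2000], E[r] = 1.0000, γ^t·E[r] = 1.000000, running G = 1.000000
t=1: π = [0.1700, 0.2300, 0.2900, 0.1900, 0.1200], E[r] = 0.4100, γ^t·E[r] = 0.328000, running G = 1.328000
t=2: π = [0.1600, 0.2400, 0.2940, 0.1830, 0.1230], E[r] = 0.4210, γ^t·E[r] = 0.269440, running G = 1.597440
t=3: π = [0.1589, 0.2400, 0.2942, 0.1829, 0.1240], E[r] = 0.4280, γ^t·E[r] = 0.219136, running G = 1.816576
t=4: π = [0.1590, 0.2399, 0.2942, 0.1830, 0.1240], E[r] = 0.4281, γ^t·E[r] = 0.175354, running G = 1.991930
t=5: π = [0.1590, 0.2399, 0.2941, 0.1830, 0.1240], E[r] = 0.4280, γ^t·E[r] = 0.140259, running G = 2.132189
t=6: π = [0.1590, 0.2399, 0.2941, 0.1830, 0.1240], E[r] = 0.4280, γ^t·E[r] = 0.112206, running G = 2.244395
t=7: π = [0.1590, 0.2399, 0.2941, 0.1830, 0.1240], E[r] = 0.4280, γ^t·E[r] = 0.089765, running G = 2.334160

G = 2.3342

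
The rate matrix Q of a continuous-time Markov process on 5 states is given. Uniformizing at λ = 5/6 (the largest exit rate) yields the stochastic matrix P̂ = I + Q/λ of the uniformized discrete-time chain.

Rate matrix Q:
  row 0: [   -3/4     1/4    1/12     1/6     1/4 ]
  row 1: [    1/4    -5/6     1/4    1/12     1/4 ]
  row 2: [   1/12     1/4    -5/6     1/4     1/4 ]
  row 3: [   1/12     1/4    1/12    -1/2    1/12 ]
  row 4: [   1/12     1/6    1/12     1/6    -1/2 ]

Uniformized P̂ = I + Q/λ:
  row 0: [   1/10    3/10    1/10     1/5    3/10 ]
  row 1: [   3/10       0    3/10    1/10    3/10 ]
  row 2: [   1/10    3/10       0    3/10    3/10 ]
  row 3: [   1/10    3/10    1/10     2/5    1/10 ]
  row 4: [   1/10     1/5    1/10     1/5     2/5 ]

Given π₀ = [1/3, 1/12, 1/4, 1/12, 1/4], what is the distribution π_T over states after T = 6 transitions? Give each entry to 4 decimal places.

t=0: π = [0.3333, 0.0833, 0.2500, 0.0833, 0.2500]
t=1: π = [0.1167, 0.2500, 0.0917, 0.2333, 0.3083]
t=2: π = [0.1500, 0.1942, 0.1408, 0.2308, 0.2842]
t=3: π = [0.1388, 0.2133, 0.1248, 0.2408, 0.2823]
t=4: π = [0.1427, 0.2078, 0.1302, 0.2393, 0.2801]
t=5: π = [0.1416, 0.2097, 0.1285, 0.2401, 0.2801]
t=6: π = [0.1419, 0.2091, 0.1291, 0.2399, 0.2800]

π = [0.1419, 0.2091, 0.1291, 0.2399, 0.2800]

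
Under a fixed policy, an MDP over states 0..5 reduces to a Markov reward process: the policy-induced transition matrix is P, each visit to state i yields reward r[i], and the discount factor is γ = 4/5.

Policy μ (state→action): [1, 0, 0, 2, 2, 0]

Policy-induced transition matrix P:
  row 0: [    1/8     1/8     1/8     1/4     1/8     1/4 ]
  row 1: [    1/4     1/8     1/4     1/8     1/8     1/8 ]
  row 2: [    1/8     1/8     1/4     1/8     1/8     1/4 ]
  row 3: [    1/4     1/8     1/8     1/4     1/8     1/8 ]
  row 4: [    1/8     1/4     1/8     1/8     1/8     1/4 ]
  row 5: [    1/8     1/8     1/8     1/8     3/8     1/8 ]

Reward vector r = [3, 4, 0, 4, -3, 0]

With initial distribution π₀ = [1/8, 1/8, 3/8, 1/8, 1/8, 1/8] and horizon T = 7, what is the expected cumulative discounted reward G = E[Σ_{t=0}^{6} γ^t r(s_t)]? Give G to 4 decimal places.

G = 4.5682

t=0: π = [0.1250, 0.1250, 0.3750, 0.1250, 0.1250, 0.1250], E[r] = 1.0000, γ^t·E[r] = 1.000000, running G = 1.000000
t=1: π = [0.1563, 0.1406, 0.1875, 0.1563, 0.1563, 0.2031], E[r] = 1.1875, γ^t·E[r] = 0.950000, running G = 1.950000
t=2: π = [0.1621, 0.1445, 0.1660, 0.1641, 0.1758, 0.1875], E[r] = 1.1934, γ^t·E[r] = 0.763750, running G = 2.713750
t=3: π = [0.1636, 0.1470, 0.1638, 0.1658, 0.1719, 0.1880], E[r] = 1.2261, γ^t·E[r] = 0.627750, running G = 3.341500
t=4: π = [0.1641, 0.1465, 0.1638, 0.1662, 0.1720, 0.1874], E[r] = 1.2269, γ^t·E[r] = 0.502538, running G = 3.844038
t=5: π = [0.1641, 0.1465, 0.1638, 0.1663, 0.1719, 0.1875], E[r] = 1.2278, γ^t·E[r] = 0.402331, running G = 4.246369
t=6: π = [0.1641, 0.1465, 0.1638, 0.1663, 0.1719, 0.1875], E[r] = 1.2278, γ^t·E[r] = 0.321856, running G = 4.568225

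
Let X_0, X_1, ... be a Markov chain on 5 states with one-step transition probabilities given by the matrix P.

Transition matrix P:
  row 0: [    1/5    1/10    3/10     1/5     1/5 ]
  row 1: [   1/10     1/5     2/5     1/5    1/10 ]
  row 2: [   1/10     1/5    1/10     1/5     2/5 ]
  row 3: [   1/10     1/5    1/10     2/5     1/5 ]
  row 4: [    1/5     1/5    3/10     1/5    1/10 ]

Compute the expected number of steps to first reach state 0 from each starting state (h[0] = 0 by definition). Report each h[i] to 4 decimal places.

h = [0.0000, 8.3648, 8.1761, 8.3333, 7.5472]

First-step conditioning: h[0] = 0; for i ≠ 0, h[i] = 1 + Σ_k P[i][k]·h[k].
  h[1] = 1 + 1/5·h[1] + 2/5·h[2] + 1/5·h[3] + 1/10·h[4]
  h[2] = 1 + 1/5·h[1] + 1/10·h[2] + 1/5·h[3] + 2/5·h[4]
  h[3] = 1 + 1/5·h[1] + 1/10·h[2] + 2/5·h[3] + 1/5·h[4]
  h[4] = 1 + 1/5·h[1] + 3/10·h[2] + 1/5·h[3] + 1/10·h[4]
Solving the 4×4 linear system over states ≠ 0 gives exactly h = [0, 1330/159, 1300/159, 25/3, 400/53] (h[0] = 0 is the target).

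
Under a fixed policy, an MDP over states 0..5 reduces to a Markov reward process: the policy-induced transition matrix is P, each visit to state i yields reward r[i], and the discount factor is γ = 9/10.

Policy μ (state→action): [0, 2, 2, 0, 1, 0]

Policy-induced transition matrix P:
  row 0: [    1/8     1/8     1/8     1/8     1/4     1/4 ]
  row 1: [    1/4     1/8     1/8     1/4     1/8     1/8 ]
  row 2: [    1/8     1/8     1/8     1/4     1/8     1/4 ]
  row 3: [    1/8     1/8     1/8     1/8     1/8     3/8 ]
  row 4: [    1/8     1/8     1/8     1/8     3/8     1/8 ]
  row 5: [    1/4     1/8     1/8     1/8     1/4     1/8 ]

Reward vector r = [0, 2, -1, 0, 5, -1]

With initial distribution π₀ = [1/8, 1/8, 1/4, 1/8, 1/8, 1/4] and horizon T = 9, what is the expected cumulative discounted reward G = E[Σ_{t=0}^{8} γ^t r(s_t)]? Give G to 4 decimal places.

G = 5.6840

t=0: π = [0.1250, 0.1250, 0.2500, 0.1250, 0.1250, 0.2500], E[r] = 0.3750, γ^t·E[r] = 0.375000, running G = 0.375000
t=1: π = [0.1719, 0.1250, 0.1250, 0.1719, 0.2031, 0.2031], E[r] = 0.9375, γ^t·E[r] = 0.843750, running G = 1.218750
t=2: π = [0.1660, 0.1250, 0.1250, 0.1563, 0.2227, 0.2051], E[r] = 1.0332, γ^t·E[r] = 0.836895, running G = 2.055645
t=3: π = [0.1663, 0.1250, 0.1250, 0.1563, 0.2271, 0.2004], E[r] = 1.0598, γ^t·E[r] = 0.772605, running G = 2.828249
t=4: π = [0.1657, 0.1250, 0.1250, 0.1563, 0.2276, 0.2005], E[r] = 1.0625, γ^t·E[r] = 0.697126, running G = 3.525376
t=5: π = [0.1657, 0.1250, 0.1250, 0.1563, 0.2277, 0.2004], E[r] = 1.0629, γ^t·E[r] = 0.627659, running G = 4.153035
t=6: π = [0.1657, 0.1250, 0.1250, 0.1563, 0.2277, 0.2004], E[r] = 1.0630, γ^t·E[r] = 0.564916, running G = 4.717951
t=7: π = [0.1657, 0.1250, 0.1250, 0.1563, 0.2277, 0.2004], E[r] = 1.0630, γ^t·E[r] = 0.508427, running G = 5.226378
t=8: π = [0.1657, 0.1250, 0.1250, 0.1563, 0.2277, 0.2004], E[r] = 1.0630, γ^t·E[r] = 0.457585, running G = 5.683963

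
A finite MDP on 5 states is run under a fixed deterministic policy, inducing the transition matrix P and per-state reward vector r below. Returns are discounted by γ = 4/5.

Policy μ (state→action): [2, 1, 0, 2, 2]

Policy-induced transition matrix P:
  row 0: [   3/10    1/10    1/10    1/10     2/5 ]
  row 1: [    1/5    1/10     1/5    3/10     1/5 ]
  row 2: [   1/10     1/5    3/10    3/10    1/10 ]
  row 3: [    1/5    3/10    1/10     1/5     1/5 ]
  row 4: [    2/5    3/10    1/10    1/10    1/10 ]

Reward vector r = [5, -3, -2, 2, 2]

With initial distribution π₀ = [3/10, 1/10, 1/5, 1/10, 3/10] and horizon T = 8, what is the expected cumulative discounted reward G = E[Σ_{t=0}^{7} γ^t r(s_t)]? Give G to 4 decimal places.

t=0: π = [0.3000, 0.1000, 0.2000, 0.1000, 0.3000], E[r] = 1.6000, γ^t·E[r] = 1.600000, running G = 1.600000
t=1: π = [0.2700, 0.2000, 0.1500, 0.1700, 0.2100], E[r] = 1.2100, γ^t·E[r] = 0.968000, running G = 2.568000
t=2: π = [0.2540, 0.1910, 0.1500, 0.1870, 0.2180], E[r] = 1.2070, γ^t·E[r] = 0.772480, running G = 3.340480
t=3: π = [0.2540, 0.1960, 0.1491, 0.1869, 0.2140], E[r] = 1.1856, γ^t·E[r] = 0.607027, running G = 3.947507
t=4: π = [0.2533, 0.1951, 0.1494, 0.1877, 0.2145], E[r] = 1.1867, γ^t·E[r] = 0.486089, running G = 4.433596
t=5: π = [0.2533, 0.1954, 0.1494, 0.1877, 0.2143], E[r] = 1.1854, γ^t·E[r] = 0.388423, running G = 4.822019
t=6: π = [0.2532, 0.1953, 0.1494, 0.1877, 0.2143], E[r] = 1.1854, γ^t·E[r] = 0.310752, running G = 5.132771
t=7: π = [0.2532, 0.1953, 0.1494, 0.1877, 0.2143], E[r] = 1.1853, γ^t·E[r] = 0.248583, running G = 5.381354

G = 5.3814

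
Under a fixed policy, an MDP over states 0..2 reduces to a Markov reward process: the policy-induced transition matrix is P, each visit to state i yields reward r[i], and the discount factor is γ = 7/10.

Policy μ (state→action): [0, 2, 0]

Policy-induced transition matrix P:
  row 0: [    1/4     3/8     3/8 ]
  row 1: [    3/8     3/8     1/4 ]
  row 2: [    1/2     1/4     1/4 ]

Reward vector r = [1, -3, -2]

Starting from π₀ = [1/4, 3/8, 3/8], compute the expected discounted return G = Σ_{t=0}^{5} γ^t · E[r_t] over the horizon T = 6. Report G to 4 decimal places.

G = -3.9798

t=0: π = [0.2500, 0.3750, 0.3750], E[r] = -1.6250, γ^t·E[r] = -1.625000, running G = -1.625000
t=1: π = [0.3906, 0.3281, 0.2813], E[r] = -1.1563, γ^t·E[r] = -0.809375, running G = -2.434375
t=2: π = [0.3613, 0.3398, 0.2988], E[r] = -1.2559, γ^t·E[r] = -0.615371, running G = -3.049746
t=3: π = [0.3672, 0.3376, 0.2952], E[r] = -1.2361, γ^t·E[r] = -0.423977, running G = -3.473723
t=4: π = [0.3660, 0.3381, 0.2959], E[r] = -1.2401, γ^t·E[r] = -0.297751, running G = -3.771474
t=5: π = [0.3662, 0.3380, 0.2957], E[r] = -1.2393, γ^t·E[r] = -0.208289, running G = -3.979763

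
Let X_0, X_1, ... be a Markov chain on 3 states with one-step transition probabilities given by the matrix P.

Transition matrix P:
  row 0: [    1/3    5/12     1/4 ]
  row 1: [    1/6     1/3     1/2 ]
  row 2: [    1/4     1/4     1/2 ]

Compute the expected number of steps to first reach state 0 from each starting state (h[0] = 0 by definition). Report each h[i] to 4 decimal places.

First-step conditioning: h[0] = 0; for i ≠ 0, h[i] = 1 + Σ_k P[i][k]·h[k].
  h[1] = 1 + 1/3·h[1] + 1/2·h[2]
  h[2] = 1 + 1/4·h[1] + 1/2·h[2]
Solving the 2×2 linear system over states ≠ 0 gives exactly h = [0, 24/5, 22/5] (h[0] = 0 is the target).

h = [0.0000, 4.8000, 4.4000]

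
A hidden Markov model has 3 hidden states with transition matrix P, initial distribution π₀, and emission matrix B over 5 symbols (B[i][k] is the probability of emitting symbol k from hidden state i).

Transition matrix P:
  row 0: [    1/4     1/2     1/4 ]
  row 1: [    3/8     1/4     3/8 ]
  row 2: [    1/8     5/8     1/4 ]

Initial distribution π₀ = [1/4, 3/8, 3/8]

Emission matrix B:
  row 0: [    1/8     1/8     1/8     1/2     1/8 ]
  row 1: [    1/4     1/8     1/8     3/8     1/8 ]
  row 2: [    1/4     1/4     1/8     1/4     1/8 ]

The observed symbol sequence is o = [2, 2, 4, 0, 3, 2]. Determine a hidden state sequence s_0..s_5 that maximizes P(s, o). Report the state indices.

t=0: δ = [3.125e-02, 4.688e-02, 4.688e-02]  (obs o_0=2)
t=1: δ = [2.197e-03, 3.662e-03, 2.197e-03]  ψ = [1, 2, 1]  (obs o_1=2)
t=2: δ = [1.717e-04, 1.717e-04, 1.717e-04]  ψ = [1, 2, 1]  (obs o_2=4)
t=3: δ = [8.047e-06, 2.682e-05, 1.609e-05]  ψ = [1, 2, 1]  (obs o_3=0)
t=4: δ = [5.029e-06, 3.772e-06, 2.515e-06]  ψ = [1, 2, 1]  (obs o_4=3)
t=5: δ = [1.768e-07, 3.143e-07, 1.768e-07]  ψ = [1, 0, 1]  (obs o_5=2)
backtrack: best end state = 1; path = [2, 1, 2, 1, 0, 1]

path = [2, 1, 2, 1, 0, 1]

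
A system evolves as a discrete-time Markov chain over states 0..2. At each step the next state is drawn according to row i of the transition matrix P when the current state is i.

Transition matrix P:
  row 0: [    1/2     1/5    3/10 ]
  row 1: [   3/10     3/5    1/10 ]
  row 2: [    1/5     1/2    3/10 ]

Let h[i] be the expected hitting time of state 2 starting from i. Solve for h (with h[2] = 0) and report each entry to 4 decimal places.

h = [4.2857, 5.7143, 0.0000]

First-step conditioning: h[2] = 0; for i ≠ 2, h[i] = 1 + Σ_k P[i][k]·h[k].
  h[0] = 1 + 1/2·h[0] + 1/5·h[1]
  h[1] = 1 + 3/10·h[0] + 3/5·h[1]
Solving the 2×2 linear system over states ≠ 2 gives exactly h = [30/7, 40/7, 0] (h[2] = 0 is the target).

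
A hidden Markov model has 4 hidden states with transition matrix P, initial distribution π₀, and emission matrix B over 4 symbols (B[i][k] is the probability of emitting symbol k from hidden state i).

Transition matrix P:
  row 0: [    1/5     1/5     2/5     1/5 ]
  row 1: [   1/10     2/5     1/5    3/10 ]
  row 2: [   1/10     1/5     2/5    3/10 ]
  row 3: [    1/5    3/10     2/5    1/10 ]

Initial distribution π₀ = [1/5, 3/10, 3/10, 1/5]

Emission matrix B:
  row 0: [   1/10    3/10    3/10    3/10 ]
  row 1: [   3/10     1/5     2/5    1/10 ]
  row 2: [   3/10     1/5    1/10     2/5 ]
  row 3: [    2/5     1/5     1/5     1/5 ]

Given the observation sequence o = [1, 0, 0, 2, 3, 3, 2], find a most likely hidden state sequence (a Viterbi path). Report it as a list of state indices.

t=0: δ = [6.000e-02, 6.000e-02, 6.000e-02, 4.000e-02]  (obs o_0=1)
t=1: δ = [1.200e-03, 7.200e-03, 7.200e-03, 7.200e-03]  ψ = [0, 1, 0, 1]  (obs o_1=0)
t=2: δ = [1.440e-04, 8.640e-04, 8.640e-04, 8.640e-04]  ψ = [3, 1, 2, 1]  (obs o_2=0)
t=3: δ = [5.184e-05, 1.382e-04, 3.456e-05, 5.184e-05]  ψ = [3, 1, 2, 1]  (obs o_3=2)
t=4: δ = [4.147e-06, 5.530e-06, 1.106e-05, 8.294e-06]  ψ = [1, 1, 1, 1]  (obs o_4=3)
t=5: δ = [4.977e-07, 2.488e-07, 1.769e-06, 6.636e-07]  ψ = [3, 3, 2, 2]  (obs o_5=3)
t=6: δ = [5.308e-08, 1.416e-07, 7.078e-08, 1.062e-07]  ψ = [2, 2, 2, 2]  (obs o_6=2)
backtrack: best end state = 1; path = [1, 1, 1, 1, 2, 2, 1]

path = [1, 1, 1, 1, 2, 2, 1]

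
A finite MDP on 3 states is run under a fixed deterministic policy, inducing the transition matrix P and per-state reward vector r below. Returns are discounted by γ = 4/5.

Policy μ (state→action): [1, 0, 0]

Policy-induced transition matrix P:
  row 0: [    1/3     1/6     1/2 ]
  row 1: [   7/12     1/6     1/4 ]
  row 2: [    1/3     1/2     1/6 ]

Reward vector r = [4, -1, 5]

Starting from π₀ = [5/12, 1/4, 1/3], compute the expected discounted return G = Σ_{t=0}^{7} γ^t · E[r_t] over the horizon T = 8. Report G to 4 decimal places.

t=0: π = [0.4167, 0.2500, 0.3333], E[r] = 3.0833, γ^t·E[r] = 3.083333, running G = 3.083333
t=1: π = [0.3958, 0.2778, 0.3264], E[r] = 2.9375, γ^t·E[r] = 2.350000, running G = 5.433333
t=2: π = [0.4028, 0.2755, 0.3218], E[r] = 2.9444, γ^t·E[r] = 1.884444, running G = 7.317778
t=3: π = [0.4022, 0.2739, 0.3239], E[r] = 2.9543, γ^t·E[r] = 1.512593, running G = 8.830370
t=4: π = [0.4018, 0.2746, 0.3236], E[r] = 2.9504, γ^t·E[r] = 1.208494, running G = 10.038864
t=5: π = [0.4020, 0.2745, 0.3235], E[r] = 2.9509, γ^t·E[r] = 0.966948, running G = 11.005812
t=6: π = [0.4020, 0.2745, 0.3235], E[r] = 2.9511, γ^t·E[r] = 0.773602, running G = 11.779414
t=7: π = [0.4020, 0.2745, 0.3235], E[r] = 2.9510, γ^t·E[r] = 0.618862, running G = 12.398275

G = 12.3983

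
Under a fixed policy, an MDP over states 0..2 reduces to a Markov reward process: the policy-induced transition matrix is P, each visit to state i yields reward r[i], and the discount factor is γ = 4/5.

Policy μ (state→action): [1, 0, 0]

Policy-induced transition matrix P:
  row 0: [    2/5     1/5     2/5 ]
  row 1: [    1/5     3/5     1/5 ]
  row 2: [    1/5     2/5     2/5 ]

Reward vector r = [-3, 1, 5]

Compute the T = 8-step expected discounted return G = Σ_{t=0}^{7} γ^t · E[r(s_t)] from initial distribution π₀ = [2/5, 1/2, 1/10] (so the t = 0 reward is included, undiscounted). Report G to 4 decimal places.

G = 3.6113

t=0: π = [0.4000, 0.5000, 0.1000], E[r] = -0.2000, γ^t·E[r] = -0.200000, running G = -0.200000
t=1: π = [0.2800, 0.4200, 0.3000], E[r] = 1.0800, γ^t·E[r] = 0.864000, running G = 0.664000
t=2: π = [0.2560, 0.4280, 0.3160], E[r] = 1.2400, γ^t·E[r] = 0.793600, running G = 1.457600
t=3: π = [0.2512, 0.4344, 0.3144], E[r] = 1.2528, γ^t·E[r] = 0.641434, running G = 2.099034
t=4: π = [0.2502, 0.4366, 0.3131], E[r] = 1.2515, γ^t·E[r] = 0.512623, running G = 2.611656
t=5: π = [0.2500, 0.4373, 0.3127], E[r] = 1.2505, γ^t·E[r] = 0.409763, running G = 3.021419
t=6: π = [0.2500, 0.4374, 0.3125], E[r] = 1.2501, γ^t·E[r] = 0.327716, running G = 3.349135
t=7: π = [0.2500, 0.4375, 0.3125], E[r] = 1.2500, γ^t·E[r] = 0.262151, running G = 3.611286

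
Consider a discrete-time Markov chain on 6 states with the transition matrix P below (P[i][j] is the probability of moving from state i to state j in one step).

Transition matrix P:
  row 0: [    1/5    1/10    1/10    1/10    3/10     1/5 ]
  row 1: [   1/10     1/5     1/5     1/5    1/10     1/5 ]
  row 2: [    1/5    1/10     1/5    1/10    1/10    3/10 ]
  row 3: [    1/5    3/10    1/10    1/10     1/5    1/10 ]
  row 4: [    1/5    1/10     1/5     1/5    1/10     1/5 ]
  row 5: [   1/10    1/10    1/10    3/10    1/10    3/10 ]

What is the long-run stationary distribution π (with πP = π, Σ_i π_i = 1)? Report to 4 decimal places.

π = [0.1631, 0.1497, 0.1444, 0.1738, 0.1500, 0.2190]

Balance equations π_j = Σ_i π_i·P[i][j]:
  π_0 = 1/5·π_0 + 1/10·π_1 + 1/5·π_2 + 1/5·π_3 + 1/5·π_4 + 1/10·π_5
  π_1 = 1/10·π_0 + 1/5·π_1 + 1/10·π_2 + 3/10·π_3 + 1/10·π_4 + 1/10·π_5
  π_2 = 1/10·π_0 + 1/5·π_1 + 1/5·π_2 + 1/10·π_3 + 1/5·π_4 + 1/10·π_5
  π_3 = 1/10·π_0 + 1/5·π_1 + 1/10·π_2 + 1/10·π_3 + 1/5·π_4 + 3/10·π_5
  π_4 = 3/10·π_0 + 1/10·π_1 + 1/10·π_2 + 1/5·π_3 + 1/10·π_4 + 1/10·π_5
  normalize: π_0 + π_1 + π_2 + π_3 + π_4 + π_5 = 1
Solving the linear system gives exactly π = [14712/90185, 13503/90185, 13024/90185, 15671/90185, 13528/90185, 19747/90185].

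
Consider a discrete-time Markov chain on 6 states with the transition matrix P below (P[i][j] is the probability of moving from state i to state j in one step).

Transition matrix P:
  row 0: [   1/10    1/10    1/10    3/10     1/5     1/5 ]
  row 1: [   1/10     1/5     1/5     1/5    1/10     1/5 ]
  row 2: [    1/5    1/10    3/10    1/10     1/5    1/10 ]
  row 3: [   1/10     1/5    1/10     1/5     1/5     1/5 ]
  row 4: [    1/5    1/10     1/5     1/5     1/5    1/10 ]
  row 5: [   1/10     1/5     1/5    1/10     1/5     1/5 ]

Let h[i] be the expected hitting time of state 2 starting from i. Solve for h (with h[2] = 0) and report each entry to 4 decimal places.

First-step conditioning: h[2] = 0; for i ≠ 2, h[i] = 1 + Σ_k P[i][k]·h[k].
  h[0] = 1 + 1/10·h[0] + 1/10·h[1] + 3/10·h[3] + 1/5·h[4] + 1/5·h[5]
  h[1] = 1 + 1/10·h[0] + 1/5·h[1] + 1/5·h[3] + 1/10·h[4] + 1/5·h[5]
  h[3] = 1 + 1/10·h[0] + 1/5·h[1] + 1/5·h[3] + 1/5·h[4] + 1/5·h[5]
  h[4] = 1 + 1/5·h[0] + 1/10·h[1] + 1/5·h[3] + 1/5·h[4] + 1/10·h[5]
  h[5] = 1 + 1/10·h[0] + 1/5·h[1] + 1/10·h[3] + 1/5·h[4] + 1/5·h[5]
Solving the 5×5 linear system over states ≠ 2 gives exactly h = [33270/5059, 89800/15177, 0, 98900/15177, 91000/15177, 29670/5059] (h[2] = 0 is the target).

h = [6.5764, 5.9168, 0.0000, 6.5164, 5.9959, 5.8648]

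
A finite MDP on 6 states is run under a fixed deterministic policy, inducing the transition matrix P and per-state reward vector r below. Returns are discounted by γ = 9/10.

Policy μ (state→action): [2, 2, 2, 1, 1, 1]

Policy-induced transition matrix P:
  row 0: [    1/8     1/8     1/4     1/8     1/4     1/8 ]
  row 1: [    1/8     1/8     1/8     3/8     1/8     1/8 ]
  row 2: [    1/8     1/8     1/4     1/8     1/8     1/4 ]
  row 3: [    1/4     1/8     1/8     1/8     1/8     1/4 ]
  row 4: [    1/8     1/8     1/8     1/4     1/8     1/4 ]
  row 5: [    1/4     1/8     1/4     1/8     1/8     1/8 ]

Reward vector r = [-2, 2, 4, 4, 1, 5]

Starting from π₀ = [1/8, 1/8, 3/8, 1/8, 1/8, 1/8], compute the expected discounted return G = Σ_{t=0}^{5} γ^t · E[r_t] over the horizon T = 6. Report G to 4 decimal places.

G = 11.9834

t=0: π = [0.1250, 0.1250, 0.3750, 0.1250, 0.1250, 0.1250], E[r] = 2.7500, γ^t·E[r] = 2.750000, running G = 2.750000
t=1: π = [0.1563, 0.1250, 0.2031, 0.1719, 0.1406, 0.2031], E[r] = 2.5938, γ^t·E[r] = 2.334375, running G = 5.084375
t=2: π = [0.1719, 0.1250, 0.1953, 0.1738, 0.1445, 0.1895], E[r] = 2.4746, γ^t·E[r] = 2.004434, running G = 7.088809
t=3: π = [0.1704, 0.1250, 0.1946, 0.1743, 0.1465, 0.1892], E[r] = 2.4773, γ^t·E[r] = 1.805948, running G = 8.894757
t=4: π = [0.1704, 0.1250, 0.1943, 0.1746, 0.1463, 0.1894], E[r] = 2.4779, γ^t·E[r] = 1.625734, running G = 10.520490
t=5: π = [0.1705, 0.1250, 0.1943, 0.1745, 0.1463, 0.1894], E[r] = 2.4775, γ^t·E[r] = 1.462933, running G = 11.983423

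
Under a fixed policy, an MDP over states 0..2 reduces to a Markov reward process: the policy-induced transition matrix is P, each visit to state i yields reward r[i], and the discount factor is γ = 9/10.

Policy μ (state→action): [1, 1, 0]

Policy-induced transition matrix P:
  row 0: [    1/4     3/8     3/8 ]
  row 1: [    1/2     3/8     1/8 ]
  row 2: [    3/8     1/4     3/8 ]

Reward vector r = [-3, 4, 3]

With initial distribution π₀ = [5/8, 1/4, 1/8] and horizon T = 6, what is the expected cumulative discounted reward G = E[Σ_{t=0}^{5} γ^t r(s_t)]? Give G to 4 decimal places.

t=0: π = [0.6250, 0.2500, 0.1250], E[r] = -0.5000, γ^t·E[r] = -0.500000, running G = -0.500000
t=1: π = [0.3281, 0.3594, 0.3125], E[r] = 1.3906, γ^t·E[r] = 1.251563, running G = 0.751563
t=2: π = [0.3789, 0.3359, 0.2852], E[r] = 1.0625, γ^t·E[r] = 0.860625, running G = 1.612188
t=3: π = [0.3696, 0.3394, 0.2910], E[r] = 1.1216, γ^t·E[r] = 0.817633, running G = 2.429821
t=4: π = [0.3712, 0.3386, 0.2902], E[r] = 1.1113, γ^t·E[r] = 0.729142, running G = 3.158963
t=5: π = [0.3709, 0.3387, 0.2903], E[r] = 1.1132, γ^t·E[r] = 0.657318, running G = 3.816282

G = 3.8163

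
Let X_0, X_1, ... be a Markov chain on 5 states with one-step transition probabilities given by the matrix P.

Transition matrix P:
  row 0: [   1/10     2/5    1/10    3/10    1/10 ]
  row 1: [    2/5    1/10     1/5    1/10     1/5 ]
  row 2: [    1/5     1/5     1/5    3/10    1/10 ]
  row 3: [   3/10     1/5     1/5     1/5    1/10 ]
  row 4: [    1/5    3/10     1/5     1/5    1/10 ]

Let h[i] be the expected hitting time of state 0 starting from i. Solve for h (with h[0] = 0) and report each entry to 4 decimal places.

h = [0.0000, 3.1928, 3.8282, 3.4802, 3.7995]

First-step conditioning: h[0] = 0; for i ≠ 0, h[i] = 1 + Σ_k P[i][k]·h[k].
  h[1] = 1 + 1/10·h[1] + 1/5·h[2] + 1/10·h[3] + 1/5·h[4]
  h[2] = 1 + 1/5·h[1] + 1/5·h[2] + 3/10·h[3] + 1/10·h[4]
  h[3] = 1 + 1/5·h[1] + 1/5·h[2] + 1/5·h[3] + 1/10·h[4]
  h[4] = 1 + 3/10·h[1] + 1/5·h[2] + 1/5·h[3] + 1/10·h[4]
Solving the 4×4 linear system over states ≠ 0 gives exactly h = [0, 2500/783, 5995/1566, 2725/783, 2975/783] (h[0] = 0 is the target).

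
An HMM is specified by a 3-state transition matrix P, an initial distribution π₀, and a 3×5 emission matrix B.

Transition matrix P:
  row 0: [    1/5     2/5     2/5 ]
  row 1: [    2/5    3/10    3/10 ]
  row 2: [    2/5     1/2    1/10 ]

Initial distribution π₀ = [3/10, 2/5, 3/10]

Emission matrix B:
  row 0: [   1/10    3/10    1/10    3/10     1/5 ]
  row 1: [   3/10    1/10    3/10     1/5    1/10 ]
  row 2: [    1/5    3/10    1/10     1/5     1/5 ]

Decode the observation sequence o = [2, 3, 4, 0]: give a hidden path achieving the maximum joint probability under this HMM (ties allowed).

t=0: δ = [3.000e-02, 1.200e-01, 3.000e-02]  (obs o_0=2)
t=1: δ = [1.440e-02, 7.200e-03, 7.200e-03]  ψ = [1, 1, 1]  (obs o_1=3)
t=2: δ = [5.760e-04, 5.760e-04, 1.152e-03]  ψ = [0, 0, 0]  (obs o_2=4)
t=3: δ = [4.608e-05, 1.728e-04, 4.608e-05]  ψ = [2, 2, 0]  (obs o_3=0)
backtrack: best end state = 1; path = [1, 0, 2, 1]

path = [1, 0, 2, 1]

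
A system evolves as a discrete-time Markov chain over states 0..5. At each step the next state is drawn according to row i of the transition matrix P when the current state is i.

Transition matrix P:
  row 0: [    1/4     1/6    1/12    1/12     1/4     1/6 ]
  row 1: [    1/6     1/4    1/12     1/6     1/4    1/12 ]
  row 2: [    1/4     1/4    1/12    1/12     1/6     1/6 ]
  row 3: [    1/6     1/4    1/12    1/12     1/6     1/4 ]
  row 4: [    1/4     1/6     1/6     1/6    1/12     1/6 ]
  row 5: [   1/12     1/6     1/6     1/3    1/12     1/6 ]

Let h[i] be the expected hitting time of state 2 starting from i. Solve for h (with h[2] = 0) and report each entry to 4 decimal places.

First-step conditioning: h[2] = 0; for i ≠ 2, h[i] = 1 + Σ_k P[i][k]·h[k].
  h[0] = 1 + 1/4·h[0] + 1/6·h[1] + 1/12·h[3] + 1/4·h[4] + 1/6·h[5]
  h[1] = 1 + 1/6·h[0] + 1/4·h[1] + 1/6·h[3] + 1/4·h[4] + 1/12·h[5]
  h[3] = 1 + 1/6·h[0] + 1/4·h[1] + 1/12·h[3] + 1/6·h[4] + 1/4·h[5]
  h[4] = 1 + 1/4·h[0] + 1/6·h[1] + 1/6·h[3] + 1/12·h[4] + 1/6·h[5]
  h[5] = 1 + 1/12·h[0] + 1/6·h[1] + 1/3·h[3] + 1/12·h[4] + 1/6·h[5]
Solving the 5×5 linear system over states ≠ 2 gives exactly h = [3261/365, 32823/3650, 0, 16314/1825, 15141/1825, 6057/730] (h[2] = 0 is the target).

h = [8.9342, 8.9926, 0.0000, 8.9392, 8.2964, 8.2973]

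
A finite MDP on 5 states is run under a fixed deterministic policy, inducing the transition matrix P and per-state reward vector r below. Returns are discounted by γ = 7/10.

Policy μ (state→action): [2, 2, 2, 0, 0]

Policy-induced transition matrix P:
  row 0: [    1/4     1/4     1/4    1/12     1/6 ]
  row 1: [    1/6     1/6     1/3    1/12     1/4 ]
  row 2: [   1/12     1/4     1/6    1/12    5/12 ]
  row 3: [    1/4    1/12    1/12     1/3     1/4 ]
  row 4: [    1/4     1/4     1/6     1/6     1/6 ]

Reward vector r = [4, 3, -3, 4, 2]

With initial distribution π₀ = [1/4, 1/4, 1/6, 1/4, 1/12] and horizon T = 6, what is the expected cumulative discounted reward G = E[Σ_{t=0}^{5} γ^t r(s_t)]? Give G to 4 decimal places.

G = 6.0288

t=0: π = [0.2500, 0.2500, 0.1667, 0.2500, 0.0833], E[r] = 2.4167, γ^t·E[r] = 2.416667, running G = 2.416667
t=1: π = [0.2014, 0.1875, 0.2083, 0.1528, 0.2500], E[r] = 1.8542, γ^t·E[r] = 1.297917, running G = 3.714583
t=2: π = [0.1997, 0.2089, 0.2020, 0.1424, 0.2471], E[r] = 1.8831, γ^t·E[r] = 0.922720, running G = 4.637303
t=3: π = [0.1989, 0.2089, 0.2063, 0.1395, 0.2464], E[r] = 1.8545, γ^t·E[r] = 0.636078, running G = 5.273382
t=4: π = [0.1982, 0.2093, 0.2064, 0.1387, 0.2473], E[r] = 1.8511, γ^t·E[r] = 0.444457, running G = 5.717839
t=5: π = [0.1982, 0.2094, 0.2065, 0.1386, 0.2473], E[r] = 1.8504, γ^t·E[r] = 0.311000, running G = 6.028838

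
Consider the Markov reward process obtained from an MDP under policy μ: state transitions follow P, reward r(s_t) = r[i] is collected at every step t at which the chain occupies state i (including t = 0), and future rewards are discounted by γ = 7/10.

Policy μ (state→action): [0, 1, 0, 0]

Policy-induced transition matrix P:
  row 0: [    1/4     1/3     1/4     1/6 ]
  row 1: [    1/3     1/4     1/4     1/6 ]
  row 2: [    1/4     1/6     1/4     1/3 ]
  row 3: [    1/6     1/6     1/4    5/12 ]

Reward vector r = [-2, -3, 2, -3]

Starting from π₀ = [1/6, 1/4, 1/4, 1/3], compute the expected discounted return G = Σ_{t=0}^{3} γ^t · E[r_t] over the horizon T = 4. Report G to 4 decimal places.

G = -3.8924

t=0: π = [0.1667, 0.2500, 0.2500, 0.3333], E[r] = -1.5833, γ^t·E[r] = -1.583333, running G = -1.583333
t=1: π = [0.2431, 0.2153, 0.2500, 0.2917], E[r] = -1.5069, γ^t·E[r] = -1.054861, running G = -2.638194
t=2: π = [0.2436, 0.2251, 0.2500, 0.2813], E[r] = -1.5064, γ^t·E[r] = -0.738119, running G = -3.376314
t=3: π = [0.2453, 0.2260, 0.2500, 0.2786], E[r] = -1.5047, γ^t·E[r] = -0.516105, running G = -3.892418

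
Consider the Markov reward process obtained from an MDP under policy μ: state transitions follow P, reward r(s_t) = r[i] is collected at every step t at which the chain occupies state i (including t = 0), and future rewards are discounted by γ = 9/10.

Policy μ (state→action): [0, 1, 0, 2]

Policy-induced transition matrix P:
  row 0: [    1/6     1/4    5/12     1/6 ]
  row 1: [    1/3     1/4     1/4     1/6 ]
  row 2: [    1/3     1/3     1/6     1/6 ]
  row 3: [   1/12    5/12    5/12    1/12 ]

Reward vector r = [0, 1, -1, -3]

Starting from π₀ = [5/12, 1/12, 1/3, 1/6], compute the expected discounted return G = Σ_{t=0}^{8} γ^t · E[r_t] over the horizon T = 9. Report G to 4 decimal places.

G = -3.0907

t=0: π = [0.4167, 0.0833, 0.3333, 0.1667], E[r] = -0.7500, γ^t·E[r] = -0.750000, running G = -0.750000
t=1: π = [0.2222, 0.3056, 0.3194, 0.1528], E[r] = -0.4722, γ^t·E[r] = -0.425000, running G = -1.175000
t=2: π = [0.2581, 0.3021, 0.2859, 0.1539], E[r] = -0.4456, γ^t·E[r] = -0.360938, running G = -1.535938
t=3: π = [0.2518, 0.2995, 0.2948, 0.1538], E[r] = -0.4569, γ^t·E[r] = -0.333070, running G = -1.869008
t=4: π = [0.2529, 0.3002, 0.2930, 0.1538], E[r] = -0.4544, γ^t·E[r] = -0.298113, running G = -2.167121
t=5: π = [0.2527, 0.3001, 0.2934, 0.1538], E[r] = -0.4548, γ^t·E[r] = -0.268583, running G = -2.435704
t=6: π = [0.2528, 0.3001, 0.2933, 0.1538], E[r] = -0.4548, γ^t·E[r] = -0.241680, running G = -2.677384
t=7: π = [0.2527, 0.3001, 0.2933, 0.1538], E[r] = -0.4548, γ^t·E[r] = -0.217519, running G = -2.894903
t=8: π = [0.2527, 0.3001, 0.2933, 0.1538], E[r] = -0.4548, γ^t·E[r] = -0.195766, running G = -3.090669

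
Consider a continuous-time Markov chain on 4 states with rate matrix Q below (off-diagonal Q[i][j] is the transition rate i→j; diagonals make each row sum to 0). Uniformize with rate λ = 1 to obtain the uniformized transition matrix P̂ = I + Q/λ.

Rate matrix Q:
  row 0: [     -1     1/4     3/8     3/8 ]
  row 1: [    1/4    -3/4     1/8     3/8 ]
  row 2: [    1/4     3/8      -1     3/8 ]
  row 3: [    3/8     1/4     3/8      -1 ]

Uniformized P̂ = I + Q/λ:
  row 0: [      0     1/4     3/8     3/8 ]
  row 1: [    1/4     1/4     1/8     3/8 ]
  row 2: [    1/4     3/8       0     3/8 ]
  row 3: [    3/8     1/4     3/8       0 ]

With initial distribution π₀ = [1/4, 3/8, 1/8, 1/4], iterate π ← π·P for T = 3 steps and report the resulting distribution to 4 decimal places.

t=0: π = [0.2500, 0.3750, 0.1250, 0.2500]
t=1: π = [0.2188, 0.2656, 0.2344, 0.2813]
t=2: π = [0.2305, 0.2793, 0.2207, 0.2695]
t=3: π = [0.2261, 0.2776, 0.2224, 0.2739]

π = [0.2261, 0.2776, 0.2224, 0.2739]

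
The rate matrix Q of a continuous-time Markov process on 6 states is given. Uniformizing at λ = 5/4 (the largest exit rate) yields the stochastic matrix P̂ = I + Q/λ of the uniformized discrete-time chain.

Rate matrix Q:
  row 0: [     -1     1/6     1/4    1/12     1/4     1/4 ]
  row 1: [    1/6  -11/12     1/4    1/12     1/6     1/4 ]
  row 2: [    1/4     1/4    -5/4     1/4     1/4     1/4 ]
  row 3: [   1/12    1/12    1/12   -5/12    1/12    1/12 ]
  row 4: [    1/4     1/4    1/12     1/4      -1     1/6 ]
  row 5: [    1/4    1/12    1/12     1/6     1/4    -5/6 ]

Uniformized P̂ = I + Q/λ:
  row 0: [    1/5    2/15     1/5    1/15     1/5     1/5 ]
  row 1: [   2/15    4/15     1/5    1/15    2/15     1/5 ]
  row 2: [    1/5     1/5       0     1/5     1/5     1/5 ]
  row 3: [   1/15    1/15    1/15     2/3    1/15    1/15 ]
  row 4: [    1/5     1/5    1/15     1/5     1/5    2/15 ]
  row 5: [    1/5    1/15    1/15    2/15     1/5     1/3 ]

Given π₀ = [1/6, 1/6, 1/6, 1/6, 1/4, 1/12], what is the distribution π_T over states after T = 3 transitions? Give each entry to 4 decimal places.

t=0: π = [0.1667, 0.1667, 0.1667, 0.1667, 0.2500, 0.0833]
t=1: π = [0.1667, 0.1667, 0.1000, 0.2278, 0.1667, 0.1722]
t=2: π = [0.1585, 0.1467, 0.1044, 0.2504, 0.1585, 0.1815]
t=3: π = [0.1568, 0.1416, 0.1004, 0.2640, 0.1568, 0.1802]

π = [0.1568, 0.1416, 0.1004, 0.2640, 0.1568, 0.1802]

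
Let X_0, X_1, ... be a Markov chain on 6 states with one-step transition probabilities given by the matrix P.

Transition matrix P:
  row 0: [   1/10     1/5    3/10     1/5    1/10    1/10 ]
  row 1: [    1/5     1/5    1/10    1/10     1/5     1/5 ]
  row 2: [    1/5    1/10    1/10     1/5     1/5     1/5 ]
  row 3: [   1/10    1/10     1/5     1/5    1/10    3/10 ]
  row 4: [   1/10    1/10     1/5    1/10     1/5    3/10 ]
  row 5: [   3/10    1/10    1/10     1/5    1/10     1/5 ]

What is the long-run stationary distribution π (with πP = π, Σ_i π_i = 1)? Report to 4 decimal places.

π = [0.1725, 0.1303, 0.1662, 0.1726, 0.1440, 0.2144]

Balance equations π_j = Σ_i π_i·P[i][j]:
  π_0 = 1/10·π_0 + 1/5·π_1 + 1/5·π_2 + 1/10·π_3 + 1/10·π_4 + 3/10·π_5
  π_1 = 1/5·π_0 + 1/5·π_1 + 1/10·π_2 + 1/10·π_3 + 1/10·π_4 + 1/10·π_5
  π_2 = 3/10·π_0 + 1/10·π_1 + 1/10·π_2 + 1/5·π_3 + 1/5·π_4 + 1/10·π_5
  π_3 = 1/5·π_0 + 1/10·π_1 + 1/5·π_2 + 1/5·π_3 + 1/10·π_4 + 1/5·π_5
  π_4 = 1/10·π_0 + 1/5·π_1 + 1/5·π_2 + 1/10·π_3 + 1/5·π_4 + 1/10·π_5
  normalize: π_0 + π_1 + π_2 + π_3 + π_4 + π_5 = 1
Solving the linear system gives exactly π = [211/1223, 478/3669, 1829/11007, 17095/99063, 14270/99063, 2360/11007].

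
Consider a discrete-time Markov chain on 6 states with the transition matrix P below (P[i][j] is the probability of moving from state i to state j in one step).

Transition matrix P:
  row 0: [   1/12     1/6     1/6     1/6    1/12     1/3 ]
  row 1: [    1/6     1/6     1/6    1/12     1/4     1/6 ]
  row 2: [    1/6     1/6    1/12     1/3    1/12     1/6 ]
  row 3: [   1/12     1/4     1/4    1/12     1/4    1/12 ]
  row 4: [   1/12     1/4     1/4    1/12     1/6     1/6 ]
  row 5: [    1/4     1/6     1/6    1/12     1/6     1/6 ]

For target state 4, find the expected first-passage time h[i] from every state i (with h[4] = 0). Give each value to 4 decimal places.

h = [6.4438, 5.5165, 6.3531, 5.4642, 0.0000, 6.0535]

First-step conditioning: h[4] = 0; for i ≠ 4, h[i] = 1 + Σ_k P[i][k]·h[k].
  h[0] = 1 + 1/12·h[0] + 1/6·h[1] + 1/6·h[2] + 1/6·h[3] + 1/3·h[5]
  h[1] = 1 + 1/6·h[0] + 1/6·h[1] + 1/6·h[2] + 1/12·h[3] + 1/6·h[5]
  h[2] = 1 + 1/6·h[0] + 1/6·h[1] + 1/12·h[2] + 1/3·h[3] + 1/6·h[5]
  h[3] = 1 + 1/12·h[0] + 1/4·h[1] + 1/4·h[2] + 1/12·h[3] + 1/12·h[5]
  h[5] = 1 + 1/4·h[0] + 1/6·h[1] + 1/6·h[2] + 1/12·h[3] + 1/6·h[5]
Solving the 5×5 linear system over states ≠ 4 gives exactly h = [166320/25811, 142386/25811, 163980/25811, 141036/25811, 0, 156246/25811] (h[4] = 0 is the target).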